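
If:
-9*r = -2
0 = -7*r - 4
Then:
No Solution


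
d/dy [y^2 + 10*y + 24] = 2*y + 10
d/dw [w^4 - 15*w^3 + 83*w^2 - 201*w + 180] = 4*w^3 - 45*w^2 + 166*w - 201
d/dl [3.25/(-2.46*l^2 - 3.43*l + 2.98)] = (15.99*l + 11.1475)/(2.46*l^2 + 3.43*l - 2.98)^2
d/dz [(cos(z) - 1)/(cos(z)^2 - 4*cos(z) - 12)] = (cos(z)^2 - 2*cos(z) + 16)*sin(z)/(sin(z)^2 + 4*cos(z) + 11)^2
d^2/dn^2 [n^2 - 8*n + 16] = 2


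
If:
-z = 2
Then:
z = -2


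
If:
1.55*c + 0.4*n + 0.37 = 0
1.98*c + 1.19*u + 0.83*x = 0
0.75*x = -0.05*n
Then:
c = 3.87096774193548*x - 0.238709677419355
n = -15.0*x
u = 0.397180807806994 - 7.13824884792627*x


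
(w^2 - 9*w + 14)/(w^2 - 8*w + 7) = (w - 2)/(w - 1)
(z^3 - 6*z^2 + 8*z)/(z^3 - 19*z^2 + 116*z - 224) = z*(z - 2)/(z^2 - 15*z + 56)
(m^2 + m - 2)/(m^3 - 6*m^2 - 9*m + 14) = 1/(m - 7)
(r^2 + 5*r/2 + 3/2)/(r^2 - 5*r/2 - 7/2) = (2*r + 3)/(2*r - 7)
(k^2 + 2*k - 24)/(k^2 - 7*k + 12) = (k + 6)/(k - 3)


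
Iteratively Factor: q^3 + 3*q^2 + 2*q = (q + 2)*(q^2 + q) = (q + 1)*(q + 2)*(q)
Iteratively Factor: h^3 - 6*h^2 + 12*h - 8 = (h - 2)*(h^2 - 4*h + 4) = (h - 2)^2*(h - 2)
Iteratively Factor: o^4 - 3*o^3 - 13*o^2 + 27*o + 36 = (o - 4)*(o^3 + o^2 - 9*o - 9) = (o - 4)*(o - 3)*(o^2 + 4*o + 3) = (o - 4)*(o - 3)*(o + 1)*(o + 3)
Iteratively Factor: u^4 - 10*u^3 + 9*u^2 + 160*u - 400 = (u - 5)*(u^3 - 5*u^2 - 16*u + 80) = (u - 5)^2*(u^2 - 16) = (u - 5)^2*(u + 4)*(u - 4)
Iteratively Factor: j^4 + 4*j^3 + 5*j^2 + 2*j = (j + 1)*(j^3 + 3*j^2 + 2*j) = (j + 1)*(j + 2)*(j^2 + j) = j*(j + 1)*(j + 2)*(j + 1)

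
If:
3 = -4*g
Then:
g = -3/4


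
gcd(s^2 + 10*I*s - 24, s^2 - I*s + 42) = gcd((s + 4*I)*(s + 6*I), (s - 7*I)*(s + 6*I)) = s + 6*I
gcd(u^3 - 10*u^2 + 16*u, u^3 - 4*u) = u^2 - 2*u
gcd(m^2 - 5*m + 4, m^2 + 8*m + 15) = 1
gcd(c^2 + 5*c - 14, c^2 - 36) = 1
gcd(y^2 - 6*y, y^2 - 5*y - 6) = y - 6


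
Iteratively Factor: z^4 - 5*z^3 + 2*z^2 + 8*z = (z - 4)*(z^3 - z^2 - 2*z) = z*(z - 4)*(z^2 - z - 2) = z*(z - 4)*(z - 2)*(z + 1)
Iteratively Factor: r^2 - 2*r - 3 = (r - 3)*(r + 1)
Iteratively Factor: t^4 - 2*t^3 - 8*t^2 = (t + 2)*(t^3 - 4*t^2) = t*(t + 2)*(t^2 - 4*t) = t*(t - 4)*(t + 2)*(t)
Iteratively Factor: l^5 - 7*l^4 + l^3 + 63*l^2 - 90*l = (l - 2)*(l^4 - 5*l^3 - 9*l^2 + 45*l) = (l - 2)*(l + 3)*(l^3 - 8*l^2 + 15*l) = l*(l - 2)*(l + 3)*(l^2 - 8*l + 15) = l*(l - 3)*(l - 2)*(l + 3)*(l - 5)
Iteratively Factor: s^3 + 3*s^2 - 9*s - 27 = (s + 3)*(s^2 - 9) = (s - 3)*(s + 3)*(s + 3)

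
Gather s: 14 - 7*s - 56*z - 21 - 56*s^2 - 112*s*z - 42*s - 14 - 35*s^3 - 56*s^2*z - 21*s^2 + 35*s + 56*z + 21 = -35*s^3 + s^2*(-56*z - 77) + s*(-112*z - 14)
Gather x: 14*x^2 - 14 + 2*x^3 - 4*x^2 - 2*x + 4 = 2*x^3 + 10*x^2 - 2*x - 10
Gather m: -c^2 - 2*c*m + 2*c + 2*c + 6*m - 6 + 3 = -c^2 + 4*c + m*(6 - 2*c) - 3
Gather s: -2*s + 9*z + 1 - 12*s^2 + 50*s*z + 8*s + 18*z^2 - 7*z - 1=-12*s^2 + s*(50*z + 6) + 18*z^2 + 2*z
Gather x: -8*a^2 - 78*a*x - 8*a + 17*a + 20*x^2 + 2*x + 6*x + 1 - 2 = -8*a^2 + 9*a + 20*x^2 + x*(8 - 78*a) - 1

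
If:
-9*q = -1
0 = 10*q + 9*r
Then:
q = 1/9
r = -10/81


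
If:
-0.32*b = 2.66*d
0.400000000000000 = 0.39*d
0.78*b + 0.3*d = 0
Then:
No Solution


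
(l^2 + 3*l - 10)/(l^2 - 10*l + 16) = (l + 5)/(l - 8)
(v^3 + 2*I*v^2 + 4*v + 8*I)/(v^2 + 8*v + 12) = (v^3 + 2*I*v^2 + 4*v + 8*I)/(v^2 + 8*v + 12)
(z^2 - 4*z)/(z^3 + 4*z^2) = (z - 4)/(z*(z + 4))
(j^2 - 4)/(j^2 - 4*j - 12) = (j - 2)/(j - 6)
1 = 1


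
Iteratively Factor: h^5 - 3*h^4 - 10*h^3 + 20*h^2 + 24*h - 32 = (h + 2)*(h^4 - 5*h^3 + 20*h - 16) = (h - 2)*(h + 2)*(h^3 - 3*h^2 - 6*h + 8) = (h - 2)*(h + 2)^2*(h^2 - 5*h + 4) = (h - 2)*(h - 1)*(h + 2)^2*(h - 4)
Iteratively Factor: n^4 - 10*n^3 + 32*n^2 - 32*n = (n - 4)*(n^3 - 6*n^2 + 8*n) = n*(n - 4)*(n^2 - 6*n + 8) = n*(n - 4)^2*(n - 2)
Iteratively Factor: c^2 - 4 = (c + 2)*(c - 2)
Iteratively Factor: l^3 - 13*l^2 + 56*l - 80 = (l - 5)*(l^2 - 8*l + 16) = (l - 5)*(l - 4)*(l - 4)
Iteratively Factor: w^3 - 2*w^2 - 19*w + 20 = (w - 5)*(w^2 + 3*w - 4) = (w - 5)*(w + 4)*(w - 1)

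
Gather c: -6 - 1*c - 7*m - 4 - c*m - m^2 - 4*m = c*(-m - 1) - m^2 - 11*m - 10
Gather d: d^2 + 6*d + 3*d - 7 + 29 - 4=d^2 + 9*d + 18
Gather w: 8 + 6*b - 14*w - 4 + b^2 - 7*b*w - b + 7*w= b^2 + 5*b + w*(-7*b - 7) + 4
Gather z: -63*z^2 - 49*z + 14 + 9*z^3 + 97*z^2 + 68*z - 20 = 9*z^3 + 34*z^2 + 19*z - 6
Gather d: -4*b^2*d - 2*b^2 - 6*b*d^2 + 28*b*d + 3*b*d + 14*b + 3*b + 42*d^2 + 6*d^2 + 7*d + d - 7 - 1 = -2*b^2 + 17*b + d^2*(48 - 6*b) + d*(-4*b^2 + 31*b + 8) - 8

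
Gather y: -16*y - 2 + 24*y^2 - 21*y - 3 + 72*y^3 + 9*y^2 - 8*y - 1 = 72*y^3 + 33*y^2 - 45*y - 6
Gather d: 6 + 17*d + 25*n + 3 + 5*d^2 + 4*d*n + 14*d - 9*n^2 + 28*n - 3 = 5*d^2 + d*(4*n + 31) - 9*n^2 + 53*n + 6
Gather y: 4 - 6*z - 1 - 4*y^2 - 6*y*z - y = -4*y^2 + y*(-6*z - 1) - 6*z + 3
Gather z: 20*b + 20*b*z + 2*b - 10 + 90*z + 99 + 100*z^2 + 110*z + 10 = 22*b + 100*z^2 + z*(20*b + 200) + 99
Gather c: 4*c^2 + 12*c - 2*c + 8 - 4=4*c^2 + 10*c + 4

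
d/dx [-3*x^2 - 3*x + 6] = -6*x - 3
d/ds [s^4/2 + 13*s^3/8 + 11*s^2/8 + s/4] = 2*s^3 + 39*s^2/8 + 11*s/4 + 1/4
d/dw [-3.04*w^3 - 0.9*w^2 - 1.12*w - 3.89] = -9.12*w^2 - 1.8*w - 1.12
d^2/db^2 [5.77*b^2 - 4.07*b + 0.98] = 11.5400000000000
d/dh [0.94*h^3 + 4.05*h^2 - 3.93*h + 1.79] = 2.82*h^2 + 8.1*h - 3.93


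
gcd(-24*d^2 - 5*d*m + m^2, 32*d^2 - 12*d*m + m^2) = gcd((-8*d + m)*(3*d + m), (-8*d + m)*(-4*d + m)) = 8*d - m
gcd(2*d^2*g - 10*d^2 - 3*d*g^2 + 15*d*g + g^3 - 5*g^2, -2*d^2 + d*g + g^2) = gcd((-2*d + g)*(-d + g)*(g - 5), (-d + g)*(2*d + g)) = d - g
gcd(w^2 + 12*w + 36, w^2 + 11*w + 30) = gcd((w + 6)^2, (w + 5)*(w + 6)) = w + 6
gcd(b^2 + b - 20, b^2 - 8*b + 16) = b - 4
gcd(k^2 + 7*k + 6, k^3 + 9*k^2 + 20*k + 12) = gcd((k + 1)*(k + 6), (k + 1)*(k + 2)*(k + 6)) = k^2 + 7*k + 6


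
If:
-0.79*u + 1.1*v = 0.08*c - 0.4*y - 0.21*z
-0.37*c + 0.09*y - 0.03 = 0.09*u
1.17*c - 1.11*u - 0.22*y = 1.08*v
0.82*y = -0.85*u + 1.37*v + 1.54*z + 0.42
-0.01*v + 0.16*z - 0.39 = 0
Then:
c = 0.40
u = 0.74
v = -0.89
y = 2.74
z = 2.38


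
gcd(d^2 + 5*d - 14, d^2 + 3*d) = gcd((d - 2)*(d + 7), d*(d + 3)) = 1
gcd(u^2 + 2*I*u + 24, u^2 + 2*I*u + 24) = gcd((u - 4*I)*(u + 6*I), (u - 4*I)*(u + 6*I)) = u^2 + 2*I*u + 24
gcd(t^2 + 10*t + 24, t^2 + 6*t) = t + 6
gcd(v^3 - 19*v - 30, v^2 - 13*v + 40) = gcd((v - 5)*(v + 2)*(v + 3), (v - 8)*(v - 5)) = v - 5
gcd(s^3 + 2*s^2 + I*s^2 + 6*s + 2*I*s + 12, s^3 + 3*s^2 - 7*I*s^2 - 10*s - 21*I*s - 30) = s - 2*I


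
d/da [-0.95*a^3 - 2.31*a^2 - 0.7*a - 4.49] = -2.85*a^2 - 4.62*a - 0.7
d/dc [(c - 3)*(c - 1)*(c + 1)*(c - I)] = 4*c^3 + c^2*(-9 - 3*I) + c*(-2 + 6*I) + 3 + I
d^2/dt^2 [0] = 0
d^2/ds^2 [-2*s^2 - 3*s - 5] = -4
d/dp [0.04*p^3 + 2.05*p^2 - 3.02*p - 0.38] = 0.12*p^2 + 4.1*p - 3.02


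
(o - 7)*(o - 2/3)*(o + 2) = o^3 - 17*o^2/3 - 32*o/3 + 28/3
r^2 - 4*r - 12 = (r - 6)*(r + 2)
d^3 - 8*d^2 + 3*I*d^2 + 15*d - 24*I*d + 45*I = (d - 5)*(d - 3)*(d + 3*I)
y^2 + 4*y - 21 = (y - 3)*(y + 7)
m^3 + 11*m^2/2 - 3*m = m*(m - 1/2)*(m + 6)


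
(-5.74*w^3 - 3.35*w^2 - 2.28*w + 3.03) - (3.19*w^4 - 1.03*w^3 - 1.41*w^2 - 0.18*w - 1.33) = -3.19*w^4 - 4.71*w^3 - 1.94*w^2 - 2.1*w + 4.36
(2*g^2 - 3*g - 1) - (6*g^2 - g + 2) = -4*g^2 - 2*g - 3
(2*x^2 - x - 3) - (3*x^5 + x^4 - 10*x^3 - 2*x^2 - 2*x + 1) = -3*x^5 - x^4 + 10*x^3 + 4*x^2 + x - 4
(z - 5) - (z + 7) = -12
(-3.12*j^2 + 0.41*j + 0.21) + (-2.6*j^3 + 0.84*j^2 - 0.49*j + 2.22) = -2.6*j^3 - 2.28*j^2 - 0.08*j + 2.43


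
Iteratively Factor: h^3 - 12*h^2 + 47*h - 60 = (h - 4)*(h^2 - 8*h + 15) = (h - 5)*(h - 4)*(h - 3)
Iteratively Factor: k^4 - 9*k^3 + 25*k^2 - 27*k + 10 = (k - 5)*(k^3 - 4*k^2 + 5*k - 2) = (k - 5)*(k - 1)*(k^2 - 3*k + 2) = (k - 5)*(k - 2)*(k - 1)*(k - 1)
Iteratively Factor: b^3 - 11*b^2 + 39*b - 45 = (b - 3)*(b^2 - 8*b + 15) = (b - 3)^2*(b - 5)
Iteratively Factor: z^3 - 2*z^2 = (z)*(z^2 - 2*z) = z*(z - 2)*(z)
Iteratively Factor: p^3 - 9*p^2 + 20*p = (p - 4)*(p^2 - 5*p) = p*(p - 4)*(p - 5)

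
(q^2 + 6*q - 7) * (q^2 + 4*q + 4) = q^4 + 10*q^3 + 21*q^2 - 4*q - 28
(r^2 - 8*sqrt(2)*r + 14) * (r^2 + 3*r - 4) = r^4 - 8*sqrt(2)*r^3 + 3*r^3 - 24*sqrt(2)*r^2 + 10*r^2 + 42*r + 32*sqrt(2)*r - 56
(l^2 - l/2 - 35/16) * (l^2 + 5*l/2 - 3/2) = l^4 + 2*l^3 - 79*l^2/16 - 151*l/32 + 105/32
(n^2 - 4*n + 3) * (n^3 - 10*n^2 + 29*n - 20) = n^5 - 14*n^4 + 72*n^3 - 166*n^2 + 167*n - 60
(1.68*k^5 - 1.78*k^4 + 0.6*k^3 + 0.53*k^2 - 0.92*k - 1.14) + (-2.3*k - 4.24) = 1.68*k^5 - 1.78*k^4 + 0.6*k^3 + 0.53*k^2 - 3.22*k - 5.38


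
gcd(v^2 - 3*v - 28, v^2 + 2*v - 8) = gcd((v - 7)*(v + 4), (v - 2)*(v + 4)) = v + 4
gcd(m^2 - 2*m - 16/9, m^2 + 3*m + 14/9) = m + 2/3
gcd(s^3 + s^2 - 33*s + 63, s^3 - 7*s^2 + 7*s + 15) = s - 3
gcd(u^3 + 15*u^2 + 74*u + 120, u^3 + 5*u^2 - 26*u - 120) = u^2 + 10*u + 24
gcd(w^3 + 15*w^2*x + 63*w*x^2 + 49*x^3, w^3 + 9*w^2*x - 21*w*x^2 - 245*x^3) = w^2 + 14*w*x + 49*x^2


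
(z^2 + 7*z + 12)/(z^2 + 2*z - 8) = (z + 3)/(z - 2)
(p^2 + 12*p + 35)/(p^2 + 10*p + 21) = (p + 5)/(p + 3)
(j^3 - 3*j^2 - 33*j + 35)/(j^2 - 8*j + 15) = (j^3 - 3*j^2 - 33*j + 35)/(j^2 - 8*j + 15)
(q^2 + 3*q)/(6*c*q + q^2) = (q + 3)/(6*c + q)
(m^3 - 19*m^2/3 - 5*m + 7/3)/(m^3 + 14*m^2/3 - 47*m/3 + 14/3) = (m^2 - 6*m - 7)/(m^2 + 5*m - 14)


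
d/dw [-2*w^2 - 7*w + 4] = -4*w - 7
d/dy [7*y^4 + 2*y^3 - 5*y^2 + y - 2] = 28*y^3 + 6*y^2 - 10*y + 1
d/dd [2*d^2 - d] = 4*d - 1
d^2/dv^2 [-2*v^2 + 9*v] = -4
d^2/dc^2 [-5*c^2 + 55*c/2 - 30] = -10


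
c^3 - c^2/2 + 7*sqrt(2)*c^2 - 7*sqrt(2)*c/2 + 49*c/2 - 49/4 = (c - 1/2)*(c + 7*sqrt(2)/2)^2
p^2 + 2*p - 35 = (p - 5)*(p + 7)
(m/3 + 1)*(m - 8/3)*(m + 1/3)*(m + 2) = m^4/3 + 8*m^3/9 - 59*m^2/27 - 166*m/27 - 16/9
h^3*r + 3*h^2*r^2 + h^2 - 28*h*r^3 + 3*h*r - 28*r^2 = (h - 4*r)*(h + 7*r)*(h*r + 1)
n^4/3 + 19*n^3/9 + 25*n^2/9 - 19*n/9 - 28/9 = (n/3 + 1/3)*(n - 1)*(n + 7/3)*(n + 4)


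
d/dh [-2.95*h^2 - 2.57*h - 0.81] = -5.9*h - 2.57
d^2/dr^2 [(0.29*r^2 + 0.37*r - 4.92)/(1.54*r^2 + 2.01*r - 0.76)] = (-0.0403480000000016*r^3 - 67.973136*r^2 - 88.77792*r - 49.805888)/(3.652264*r^6 + 14.300748*r^5 + 13.258014*r^4 - 5.994423*r^3 - 6.542916*r^2 + 3.482928*r - 0.438976)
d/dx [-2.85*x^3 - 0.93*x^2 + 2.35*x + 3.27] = -8.55*x^2 - 1.86*x + 2.35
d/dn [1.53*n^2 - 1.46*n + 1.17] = 3.06*n - 1.46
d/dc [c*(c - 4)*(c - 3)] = 3*c^2 - 14*c + 12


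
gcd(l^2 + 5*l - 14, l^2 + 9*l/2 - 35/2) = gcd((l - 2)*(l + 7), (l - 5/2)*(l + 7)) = l + 7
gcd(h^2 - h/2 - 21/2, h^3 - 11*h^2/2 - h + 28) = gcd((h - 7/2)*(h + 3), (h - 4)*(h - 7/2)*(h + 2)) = h - 7/2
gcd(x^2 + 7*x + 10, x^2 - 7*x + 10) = 1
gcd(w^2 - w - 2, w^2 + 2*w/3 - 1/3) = w + 1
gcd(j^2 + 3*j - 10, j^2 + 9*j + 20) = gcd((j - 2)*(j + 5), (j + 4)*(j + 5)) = j + 5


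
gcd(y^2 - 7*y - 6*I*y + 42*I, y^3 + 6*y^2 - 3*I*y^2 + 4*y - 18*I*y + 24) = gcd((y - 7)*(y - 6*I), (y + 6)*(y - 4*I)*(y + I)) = 1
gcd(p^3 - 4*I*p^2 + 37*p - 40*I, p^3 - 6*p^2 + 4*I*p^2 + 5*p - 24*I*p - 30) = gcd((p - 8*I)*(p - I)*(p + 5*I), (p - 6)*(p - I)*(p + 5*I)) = p^2 + 4*I*p + 5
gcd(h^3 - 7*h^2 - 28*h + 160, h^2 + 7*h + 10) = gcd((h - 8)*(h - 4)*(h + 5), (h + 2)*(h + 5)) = h + 5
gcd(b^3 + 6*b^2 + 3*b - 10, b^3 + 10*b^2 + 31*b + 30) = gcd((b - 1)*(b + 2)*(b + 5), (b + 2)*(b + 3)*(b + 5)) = b^2 + 7*b + 10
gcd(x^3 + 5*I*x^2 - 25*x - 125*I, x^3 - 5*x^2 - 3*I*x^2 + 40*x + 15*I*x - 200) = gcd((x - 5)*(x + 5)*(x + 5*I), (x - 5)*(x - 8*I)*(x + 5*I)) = x^2 + x*(-5 + 5*I) - 25*I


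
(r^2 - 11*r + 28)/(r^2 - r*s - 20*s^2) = (-r^2 + 11*r - 28)/(-r^2 + r*s + 20*s^2)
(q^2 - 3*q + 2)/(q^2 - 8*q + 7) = (q - 2)/(q - 7)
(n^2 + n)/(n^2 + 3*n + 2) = n/(n + 2)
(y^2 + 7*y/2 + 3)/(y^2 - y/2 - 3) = (y + 2)/(y - 2)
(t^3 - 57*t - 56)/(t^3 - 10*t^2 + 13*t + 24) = (t + 7)/(t - 3)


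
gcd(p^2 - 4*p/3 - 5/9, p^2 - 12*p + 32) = 1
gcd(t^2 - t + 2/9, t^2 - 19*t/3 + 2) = t - 1/3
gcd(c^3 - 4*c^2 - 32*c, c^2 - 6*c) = c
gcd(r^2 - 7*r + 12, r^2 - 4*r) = r - 4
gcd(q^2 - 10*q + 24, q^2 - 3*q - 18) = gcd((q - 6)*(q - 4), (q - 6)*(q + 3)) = q - 6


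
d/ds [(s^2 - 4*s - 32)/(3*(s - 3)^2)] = 2*(38 - s)/(3*(s^3 - 9*s^2 + 27*s - 27))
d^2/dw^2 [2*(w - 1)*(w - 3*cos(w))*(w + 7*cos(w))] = -8*w^2*cos(w) - 32*w*sin(w) + 8*w*cos(w) + 84*w*cos(2*w) + 12*w + 16*sqrt(2)*sin(w + pi/4) - 84*sqrt(2)*cos(2*w + pi/4) - 4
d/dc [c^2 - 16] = 2*c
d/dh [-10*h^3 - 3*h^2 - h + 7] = -30*h^2 - 6*h - 1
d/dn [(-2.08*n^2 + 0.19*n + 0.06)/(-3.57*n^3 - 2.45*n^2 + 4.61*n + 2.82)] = (-7.4256*n^4 + 1.3566*n^3 - 8.4807*n^2 - 11.4372*n + 0.2592)/(12.7449*n^6 + 17.493*n^5 - 26.9129*n^4 - 42.7238*n^3 + 7.4341*n^2 + 26.0004*n + 7.9524)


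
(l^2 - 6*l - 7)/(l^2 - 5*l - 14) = (l + 1)/(l + 2)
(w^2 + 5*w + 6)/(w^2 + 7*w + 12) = (w + 2)/(w + 4)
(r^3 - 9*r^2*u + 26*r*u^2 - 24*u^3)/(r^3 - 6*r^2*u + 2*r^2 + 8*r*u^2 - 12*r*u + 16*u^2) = (r - 3*u)/(r + 2)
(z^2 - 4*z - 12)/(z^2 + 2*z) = (z - 6)/z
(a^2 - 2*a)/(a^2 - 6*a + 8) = a/(a - 4)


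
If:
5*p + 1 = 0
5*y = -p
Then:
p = -1/5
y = 1/25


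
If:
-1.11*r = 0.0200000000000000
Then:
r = -0.02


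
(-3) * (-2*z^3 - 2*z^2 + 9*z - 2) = 6*z^3 + 6*z^2 - 27*z + 6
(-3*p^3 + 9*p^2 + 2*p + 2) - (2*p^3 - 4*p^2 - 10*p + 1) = -5*p^3 + 13*p^2 + 12*p + 1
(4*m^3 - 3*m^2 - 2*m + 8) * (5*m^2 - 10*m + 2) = 20*m^5 - 55*m^4 + 28*m^3 + 54*m^2 - 84*m + 16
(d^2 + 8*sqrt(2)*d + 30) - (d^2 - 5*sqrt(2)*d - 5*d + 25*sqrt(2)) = 5*d + 13*sqrt(2)*d - 25*sqrt(2) + 30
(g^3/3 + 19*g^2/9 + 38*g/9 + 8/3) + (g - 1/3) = g^3/3 + 19*g^2/9 + 47*g/9 + 7/3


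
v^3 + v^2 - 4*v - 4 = (v - 2)*(v + 1)*(v + 2)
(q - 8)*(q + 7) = q^2 - q - 56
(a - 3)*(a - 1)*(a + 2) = a^3 - 2*a^2 - 5*a + 6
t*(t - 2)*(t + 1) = t^3 - t^2 - 2*t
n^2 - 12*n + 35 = (n - 7)*(n - 5)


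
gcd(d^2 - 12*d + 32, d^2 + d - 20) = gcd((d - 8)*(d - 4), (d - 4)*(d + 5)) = d - 4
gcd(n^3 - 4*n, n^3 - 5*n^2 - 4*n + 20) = n^2 - 4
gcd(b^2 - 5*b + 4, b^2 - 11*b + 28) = b - 4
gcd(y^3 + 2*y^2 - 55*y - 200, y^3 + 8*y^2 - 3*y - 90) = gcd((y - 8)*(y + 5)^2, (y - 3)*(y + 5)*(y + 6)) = y + 5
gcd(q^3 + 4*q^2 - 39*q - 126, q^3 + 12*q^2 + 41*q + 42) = q^2 + 10*q + 21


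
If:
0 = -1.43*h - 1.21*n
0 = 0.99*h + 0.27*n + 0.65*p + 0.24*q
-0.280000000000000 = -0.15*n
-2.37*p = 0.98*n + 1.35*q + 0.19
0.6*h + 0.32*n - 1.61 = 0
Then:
No Solution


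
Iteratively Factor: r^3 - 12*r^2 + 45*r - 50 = (r - 5)*(r^2 - 7*r + 10) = (r - 5)^2*(r - 2)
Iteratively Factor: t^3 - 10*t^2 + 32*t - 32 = (t - 2)*(t^2 - 8*t + 16) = (t - 4)*(t - 2)*(t - 4)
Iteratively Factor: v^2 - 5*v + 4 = (v - 4)*(v - 1)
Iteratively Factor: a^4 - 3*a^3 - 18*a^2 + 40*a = (a - 2)*(a^3 - a^2 - 20*a) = a*(a - 2)*(a^2 - a - 20) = a*(a - 2)*(a + 4)*(a - 5)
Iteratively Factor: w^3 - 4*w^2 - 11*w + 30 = (w - 5)*(w^2 + w - 6) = (w - 5)*(w - 2)*(w + 3)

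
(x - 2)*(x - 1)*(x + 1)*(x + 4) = x^4 + 2*x^3 - 9*x^2 - 2*x + 8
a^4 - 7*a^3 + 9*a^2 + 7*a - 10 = (a - 5)*(a - 2)*(a - 1)*(a + 1)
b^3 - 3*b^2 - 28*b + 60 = (b - 6)*(b - 2)*(b + 5)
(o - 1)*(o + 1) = o^2 - 1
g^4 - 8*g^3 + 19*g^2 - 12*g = g*(g - 4)*(g - 3)*(g - 1)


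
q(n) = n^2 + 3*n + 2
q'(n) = 2*n + 3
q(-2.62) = 1.00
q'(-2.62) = -2.24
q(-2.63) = 1.03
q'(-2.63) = -2.26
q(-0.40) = 0.96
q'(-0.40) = 2.20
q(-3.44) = 3.51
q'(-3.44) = -3.88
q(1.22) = 7.15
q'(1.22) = 5.44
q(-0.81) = 0.23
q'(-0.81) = 1.38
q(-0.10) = 1.71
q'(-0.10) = 2.80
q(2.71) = 17.47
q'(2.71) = 8.42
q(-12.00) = 110.00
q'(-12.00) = -21.00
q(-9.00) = 56.00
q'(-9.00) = -15.00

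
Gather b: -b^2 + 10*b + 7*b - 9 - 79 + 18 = -b^2 + 17*b - 70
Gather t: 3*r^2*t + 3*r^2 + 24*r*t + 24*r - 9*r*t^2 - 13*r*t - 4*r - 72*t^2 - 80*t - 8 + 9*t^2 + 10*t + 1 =3*r^2 + 20*r + t^2*(-9*r - 63) + t*(3*r^2 + 11*r - 70) - 7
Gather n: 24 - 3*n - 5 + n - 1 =18 - 2*n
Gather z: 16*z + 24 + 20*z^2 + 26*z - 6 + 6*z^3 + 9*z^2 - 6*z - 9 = 6*z^3 + 29*z^2 + 36*z + 9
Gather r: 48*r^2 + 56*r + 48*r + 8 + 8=48*r^2 + 104*r + 16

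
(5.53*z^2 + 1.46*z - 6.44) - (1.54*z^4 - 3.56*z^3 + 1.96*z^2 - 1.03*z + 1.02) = -1.54*z^4 + 3.56*z^3 + 3.57*z^2 + 2.49*z - 7.46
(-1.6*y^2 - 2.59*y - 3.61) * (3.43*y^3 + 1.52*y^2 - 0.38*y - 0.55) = -5.488*y^5 - 11.3157*y^4 - 15.7111*y^3 - 3.623*y^2 + 2.7963*y + 1.9855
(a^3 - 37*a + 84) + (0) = a^3 - 37*a + 84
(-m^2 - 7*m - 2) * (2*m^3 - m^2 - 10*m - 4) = -2*m^5 - 13*m^4 + 13*m^3 + 76*m^2 + 48*m + 8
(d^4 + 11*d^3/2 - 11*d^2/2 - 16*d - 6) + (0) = d^4 + 11*d^3/2 - 11*d^2/2 - 16*d - 6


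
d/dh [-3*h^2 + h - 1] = 1 - 6*h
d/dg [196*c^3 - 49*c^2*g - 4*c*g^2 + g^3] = -49*c^2 - 8*c*g + 3*g^2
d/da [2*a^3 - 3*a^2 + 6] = 6*a*(a - 1)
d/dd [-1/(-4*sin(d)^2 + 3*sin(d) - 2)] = (3 - 8*sin(d))*cos(d)/(4*sin(d)^2 - 3*sin(d) + 2)^2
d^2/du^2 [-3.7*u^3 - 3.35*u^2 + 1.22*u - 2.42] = -22.2*u - 6.7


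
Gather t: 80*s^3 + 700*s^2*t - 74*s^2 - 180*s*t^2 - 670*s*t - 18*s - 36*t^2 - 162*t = 80*s^3 - 74*s^2 - 18*s + t^2*(-180*s - 36) + t*(700*s^2 - 670*s - 162)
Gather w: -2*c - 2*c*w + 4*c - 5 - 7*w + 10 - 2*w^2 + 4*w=2*c - 2*w^2 + w*(-2*c - 3) + 5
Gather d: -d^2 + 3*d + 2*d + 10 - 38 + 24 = -d^2 + 5*d - 4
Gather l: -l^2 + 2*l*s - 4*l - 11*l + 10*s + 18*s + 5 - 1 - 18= -l^2 + l*(2*s - 15) + 28*s - 14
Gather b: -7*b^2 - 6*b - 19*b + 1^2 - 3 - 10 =-7*b^2 - 25*b - 12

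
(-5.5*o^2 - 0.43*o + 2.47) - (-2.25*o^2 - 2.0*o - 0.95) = -3.25*o^2 + 1.57*o + 3.42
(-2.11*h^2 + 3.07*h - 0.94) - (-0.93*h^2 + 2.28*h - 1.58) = -1.18*h^2 + 0.79*h + 0.64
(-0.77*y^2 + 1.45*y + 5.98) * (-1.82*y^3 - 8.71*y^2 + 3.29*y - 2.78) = 1.4014*y^5 + 4.0677*y^4 - 26.0464*y^3 - 45.1747*y^2 + 15.6432*y - 16.6244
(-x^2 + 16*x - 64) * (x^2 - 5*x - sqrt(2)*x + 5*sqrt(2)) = -x^4 + sqrt(2)*x^3 + 21*x^3 - 144*x^2 - 21*sqrt(2)*x^2 + 144*sqrt(2)*x + 320*x - 320*sqrt(2)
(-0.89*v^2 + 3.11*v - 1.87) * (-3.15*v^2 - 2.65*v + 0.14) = 2.8035*v^4 - 7.438*v^3 - 2.4756*v^2 + 5.3909*v - 0.2618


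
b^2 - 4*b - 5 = (b - 5)*(b + 1)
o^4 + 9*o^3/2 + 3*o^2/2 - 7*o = o*(o - 1)*(o + 2)*(o + 7/2)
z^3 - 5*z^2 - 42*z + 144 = (z - 8)*(z - 3)*(z + 6)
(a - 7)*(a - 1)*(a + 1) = a^3 - 7*a^2 - a + 7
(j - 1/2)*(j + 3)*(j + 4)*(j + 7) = j^4 + 27*j^3/2 + 54*j^2 + 107*j/2 - 42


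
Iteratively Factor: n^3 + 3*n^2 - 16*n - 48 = (n - 4)*(n^2 + 7*n + 12) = (n - 4)*(n + 4)*(n + 3)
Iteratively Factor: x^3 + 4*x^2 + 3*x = (x)*(x^2 + 4*x + 3) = x*(x + 1)*(x + 3)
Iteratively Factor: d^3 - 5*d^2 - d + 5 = (d - 5)*(d^2 - 1) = (d - 5)*(d + 1)*(d - 1)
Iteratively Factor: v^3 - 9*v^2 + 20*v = (v - 5)*(v^2 - 4*v) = v*(v - 5)*(v - 4)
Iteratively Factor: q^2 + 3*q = (q)*(q + 3)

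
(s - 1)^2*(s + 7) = s^3 + 5*s^2 - 13*s + 7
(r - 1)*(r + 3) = r^2 + 2*r - 3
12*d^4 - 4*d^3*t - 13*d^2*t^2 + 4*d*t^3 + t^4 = (-2*d + t)*(-d + t)*(d + t)*(6*d + t)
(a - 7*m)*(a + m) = a^2 - 6*a*m - 7*m^2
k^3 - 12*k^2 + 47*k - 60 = (k - 5)*(k - 4)*(k - 3)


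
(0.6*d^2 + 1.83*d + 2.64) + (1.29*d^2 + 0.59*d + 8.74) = 1.89*d^2 + 2.42*d + 11.38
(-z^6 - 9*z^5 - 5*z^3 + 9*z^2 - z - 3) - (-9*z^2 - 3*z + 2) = -z^6 - 9*z^5 - 5*z^3 + 18*z^2 + 2*z - 5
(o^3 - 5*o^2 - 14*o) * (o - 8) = o^4 - 13*o^3 + 26*o^2 + 112*o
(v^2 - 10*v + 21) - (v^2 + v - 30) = 51 - 11*v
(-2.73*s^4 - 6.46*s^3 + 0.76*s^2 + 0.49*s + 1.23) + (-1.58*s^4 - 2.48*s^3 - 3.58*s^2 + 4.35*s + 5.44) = -4.31*s^4 - 8.94*s^3 - 2.82*s^2 + 4.84*s + 6.67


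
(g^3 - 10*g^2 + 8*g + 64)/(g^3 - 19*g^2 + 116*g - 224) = (g + 2)/(g - 7)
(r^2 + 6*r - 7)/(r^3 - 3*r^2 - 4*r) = (-r^2 - 6*r + 7)/(r*(-r^2 + 3*r + 4))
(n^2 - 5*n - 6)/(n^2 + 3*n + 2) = (n - 6)/(n + 2)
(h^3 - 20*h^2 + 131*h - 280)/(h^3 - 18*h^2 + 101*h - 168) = (h - 5)/(h - 3)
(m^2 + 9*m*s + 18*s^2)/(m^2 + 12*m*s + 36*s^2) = (m + 3*s)/(m + 6*s)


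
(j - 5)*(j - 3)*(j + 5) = j^3 - 3*j^2 - 25*j + 75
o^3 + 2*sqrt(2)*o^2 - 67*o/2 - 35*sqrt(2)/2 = (o - 7*sqrt(2)/2)*(o + sqrt(2)/2)*(o + 5*sqrt(2))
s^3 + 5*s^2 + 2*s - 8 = (s - 1)*(s + 2)*(s + 4)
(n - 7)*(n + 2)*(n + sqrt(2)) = n^3 - 5*n^2 + sqrt(2)*n^2 - 14*n - 5*sqrt(2)*n - 14*sqrt(2)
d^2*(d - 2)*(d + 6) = d^4 + 4*d^3 - 12*d^2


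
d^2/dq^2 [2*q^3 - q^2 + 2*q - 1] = 12*q - 2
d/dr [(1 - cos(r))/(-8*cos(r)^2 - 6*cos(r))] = (-3*sin(r)^3/cos(r)^2 + sin(r) - 8*tan(r))/(2*(4*cos(r) + 3)^2)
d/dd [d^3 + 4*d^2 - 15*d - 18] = 3*d^2 + 8*d - 15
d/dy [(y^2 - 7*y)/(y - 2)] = (y^2 - 4*y + 14)/(y^2 - 4*y + 4)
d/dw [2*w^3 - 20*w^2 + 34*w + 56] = 6*w^2 - 40*w + 34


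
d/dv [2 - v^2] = -2*v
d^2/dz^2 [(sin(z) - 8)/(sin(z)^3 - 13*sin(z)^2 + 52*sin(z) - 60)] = (-4*sin(z)^7 + 111*sin(z)^6 - 1099*sin(z)^5 + 4610*sin(z)^4 - 5326*sin(z)^3 - 16336*sin(z)^2 + 46248*sin(z) - 24544)/(sin(z)^3 - 13*sin(z)^2 + 52*sin(z) - 60)^3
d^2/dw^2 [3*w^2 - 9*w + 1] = 6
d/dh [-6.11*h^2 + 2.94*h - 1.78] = 2.94 - 12.22*h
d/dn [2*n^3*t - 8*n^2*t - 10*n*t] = 2*t*(3*n^2 - 8*n - 5)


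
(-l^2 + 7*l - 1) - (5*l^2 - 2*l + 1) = -6*l^2 + 9*l - 2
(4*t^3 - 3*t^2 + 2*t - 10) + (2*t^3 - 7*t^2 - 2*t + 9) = 6*t^3 - 10*t^2 - 1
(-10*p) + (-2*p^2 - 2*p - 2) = -2*p^2 - 12*p - 2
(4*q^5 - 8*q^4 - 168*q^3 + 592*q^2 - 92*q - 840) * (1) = 4*q^5 - 8*q^4 - 168*q^3 + 592*q^2 - 92*q - 840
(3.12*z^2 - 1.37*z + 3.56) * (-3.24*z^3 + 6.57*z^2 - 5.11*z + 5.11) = -10.1088*z^5 + 24.9372*z^4 - 36.4785*z^3 + 46.3331*z^2 - 25.1923*z + 18.1916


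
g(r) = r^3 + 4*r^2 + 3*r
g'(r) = 3*r^2 + 8*r + 3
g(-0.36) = -0.61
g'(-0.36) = 0.51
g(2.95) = 69.33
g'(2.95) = 52.71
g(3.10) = 77.53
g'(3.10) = 56.63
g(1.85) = 25.57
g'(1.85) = 28.07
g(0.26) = 1.07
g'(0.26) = 5.28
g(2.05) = 31.58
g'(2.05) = 32.01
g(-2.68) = 1.44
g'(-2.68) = 3.11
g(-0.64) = -0.54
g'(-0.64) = -0.89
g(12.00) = 2340.00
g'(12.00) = 531.00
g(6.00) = 378.00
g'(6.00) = 159.00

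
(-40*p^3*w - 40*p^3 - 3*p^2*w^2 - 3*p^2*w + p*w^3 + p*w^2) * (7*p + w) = -280*p^4*w - 280*p^4 - 61*p^3*w^2 - 61*p^3*w + 4*p^2*w^3 + 4*p^2*w^2 + p*w^4 + p*w^3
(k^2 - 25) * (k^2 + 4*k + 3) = k^4 + 4*k^3 - 22*k^2 - 100*k - 75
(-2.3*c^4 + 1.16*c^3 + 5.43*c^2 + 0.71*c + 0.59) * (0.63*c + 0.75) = -1.449*c^5 - 0.9942*c^4 + 4.2909*c^3 + 4.5198*c^2 + 0.9042*c + 0.4425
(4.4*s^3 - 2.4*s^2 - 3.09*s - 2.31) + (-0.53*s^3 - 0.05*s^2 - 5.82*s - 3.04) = 3.87*s^3 - 2.45*s^2 - 8.91*s - 5.35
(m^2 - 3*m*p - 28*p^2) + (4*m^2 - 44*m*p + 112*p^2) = 5*m^2 - 47*m*p + 84*p^2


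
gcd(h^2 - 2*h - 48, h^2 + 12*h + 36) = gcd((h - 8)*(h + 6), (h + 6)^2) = h + 6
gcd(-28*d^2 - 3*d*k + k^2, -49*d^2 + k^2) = 7*d - k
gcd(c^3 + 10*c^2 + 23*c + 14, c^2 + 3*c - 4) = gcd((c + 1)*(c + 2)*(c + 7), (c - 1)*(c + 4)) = 1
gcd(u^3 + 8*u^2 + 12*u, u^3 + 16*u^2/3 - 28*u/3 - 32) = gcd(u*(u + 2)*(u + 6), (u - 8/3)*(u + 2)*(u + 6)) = u^2 + 8*u + 12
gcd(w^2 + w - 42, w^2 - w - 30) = w - 6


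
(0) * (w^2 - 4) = 0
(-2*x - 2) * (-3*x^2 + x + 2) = 6*x^3 + 4*x^2 - 6*x - 4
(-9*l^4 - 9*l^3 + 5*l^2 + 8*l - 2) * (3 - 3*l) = 27*l^5 - 42*l^3 - 9*l^2 + 30*l - 6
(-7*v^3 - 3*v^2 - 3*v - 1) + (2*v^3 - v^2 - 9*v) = -5*v^3 - 4*v^2 - 12*v - 1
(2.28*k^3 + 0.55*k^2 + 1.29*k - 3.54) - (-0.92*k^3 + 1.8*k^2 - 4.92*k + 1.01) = 3.2*k^3 - 1.25*k^2 + 6.21*k - 4.55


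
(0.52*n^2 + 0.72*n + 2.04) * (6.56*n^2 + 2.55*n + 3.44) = 3.4112*n^4 + 6.0492*n^3 + 17.0072*n^2 + 7.6788*n + 7.0176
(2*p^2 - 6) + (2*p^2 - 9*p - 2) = 4*p^2 - 9*p - 8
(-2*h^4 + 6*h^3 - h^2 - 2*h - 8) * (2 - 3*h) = 6*h^5 - 22*h^4 + 15*h^3 + 4*h^2 + 20*h - 16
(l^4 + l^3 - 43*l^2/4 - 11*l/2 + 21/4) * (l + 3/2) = l^5 + 5*l^4/2 - 37*l^3/4 - 173*l^2/8 - 3*l + 63/8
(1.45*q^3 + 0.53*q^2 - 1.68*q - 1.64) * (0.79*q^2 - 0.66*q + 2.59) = 1.1455*q^5 - 0.5383*q^4 + 2.0785*q^3 + 1.1859*q^2 - 3.2688*q - 4.2476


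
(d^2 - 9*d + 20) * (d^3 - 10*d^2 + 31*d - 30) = d^5 - 19*d^4 + 141*d^3 - 509*d^2 + 890*d - 600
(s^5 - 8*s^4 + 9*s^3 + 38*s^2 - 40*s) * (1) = s^5 - 8*s^4 + 9*s^3 + 38*s^2 - 40*s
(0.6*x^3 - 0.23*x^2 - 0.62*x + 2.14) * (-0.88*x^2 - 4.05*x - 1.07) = -0.528*x^5 - 2.2276*x^4 + 0.8351*x^3 + 0.8739*x^2 - 8.0036*x - 2.2898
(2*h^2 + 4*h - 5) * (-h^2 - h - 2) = -2*h^4 - 6*h^3 - 3*h^2 - 3*h + 10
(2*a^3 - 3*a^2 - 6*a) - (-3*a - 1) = 2*a^3 - 3*a^2 - 3*a + 1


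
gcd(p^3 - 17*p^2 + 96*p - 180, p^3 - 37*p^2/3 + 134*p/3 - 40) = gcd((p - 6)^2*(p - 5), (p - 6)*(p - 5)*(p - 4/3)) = p^2 - 11*p + 30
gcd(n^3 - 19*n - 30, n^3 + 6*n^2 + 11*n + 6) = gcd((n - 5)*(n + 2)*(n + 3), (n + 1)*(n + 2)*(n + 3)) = n^2 + 5*n + 6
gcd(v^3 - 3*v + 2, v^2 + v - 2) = v^2 + v - 2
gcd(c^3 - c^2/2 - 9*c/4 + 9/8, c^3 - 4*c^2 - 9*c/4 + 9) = c^2 - 9/4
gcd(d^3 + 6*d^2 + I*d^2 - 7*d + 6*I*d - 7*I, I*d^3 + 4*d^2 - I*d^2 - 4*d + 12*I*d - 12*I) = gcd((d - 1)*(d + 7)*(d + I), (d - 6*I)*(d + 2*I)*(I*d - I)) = d - 1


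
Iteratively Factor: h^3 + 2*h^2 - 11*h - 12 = (h + 4)*(h^2 - 2*h - 3) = (h + 1)*(h + 4)*(h - 3)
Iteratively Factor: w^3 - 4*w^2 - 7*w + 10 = (w - 1)*(w^2 - 3*w - 10) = (w - 5)*(w - 1)*(w + 2)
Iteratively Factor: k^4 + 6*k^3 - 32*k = (k - 2)*(k^3 + 8*k^2 + 16*k) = (k - 2)*(k + 4)*(k^2 + 4*k) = k*(k - 2)*(k + 4)*(k + 4)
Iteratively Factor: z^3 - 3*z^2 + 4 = (z - 2)*(z^2 - z - 2) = (z - 2)*(z + 1)*(z - 2)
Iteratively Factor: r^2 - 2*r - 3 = (r + 1)*(r - 3)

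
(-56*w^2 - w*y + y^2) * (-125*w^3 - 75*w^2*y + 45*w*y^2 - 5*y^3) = 7000*w^5 + 4325*w^4*y - 2570*w^3*y^2 + 160*w^2*y^3 + 50*w*y^4 - 5*y^5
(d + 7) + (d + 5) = 2*d + 12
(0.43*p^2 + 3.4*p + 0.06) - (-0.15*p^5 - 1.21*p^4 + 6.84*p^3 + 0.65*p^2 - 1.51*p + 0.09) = 0.15*p^5 + 1.21*p^4 - 6.84*p^3 - 0.22*p^2 + 4.91*p - 0.03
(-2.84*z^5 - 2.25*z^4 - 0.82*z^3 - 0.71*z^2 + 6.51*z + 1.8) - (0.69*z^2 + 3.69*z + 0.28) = -2.84*z^5 - 2.25*z^4 - 0.82*z^3 - 1.4*z^2 + 2.82*z + 1.52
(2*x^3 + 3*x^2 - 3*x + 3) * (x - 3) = 2*x^4 - 3*x^3 - 12*x^2 + 12*x - 9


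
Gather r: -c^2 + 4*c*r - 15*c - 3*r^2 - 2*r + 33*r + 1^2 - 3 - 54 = -c^2 - 15*c - 3*r^2 + r*(4*c + 31) - 56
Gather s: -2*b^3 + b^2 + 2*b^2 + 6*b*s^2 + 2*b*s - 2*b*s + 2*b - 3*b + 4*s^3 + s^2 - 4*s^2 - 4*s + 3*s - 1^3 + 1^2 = -2*b^3 + 3*b^2 - b + 4*s^3 + s^2*(6*b - 3) - s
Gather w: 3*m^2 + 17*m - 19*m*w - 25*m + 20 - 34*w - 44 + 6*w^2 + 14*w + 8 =3*m^2 - 8*m + 6*w^2 + w*(-19*m - 20) - 16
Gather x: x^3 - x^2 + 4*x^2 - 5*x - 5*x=x^3 + 3*x^2 - 10*x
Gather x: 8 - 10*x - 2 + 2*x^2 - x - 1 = 2*x^2 - 11*x + 5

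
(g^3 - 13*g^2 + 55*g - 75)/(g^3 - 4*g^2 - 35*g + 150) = (g - 3)/(g + 6)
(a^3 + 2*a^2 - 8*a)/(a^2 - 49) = a*(a^2 + 2*a - 8)/(a^2 - 49)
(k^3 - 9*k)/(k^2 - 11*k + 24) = k*(k + 3)/(k - 8)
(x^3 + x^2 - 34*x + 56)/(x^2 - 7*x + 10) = (x^2 + 3*x - 28)/(x - 5)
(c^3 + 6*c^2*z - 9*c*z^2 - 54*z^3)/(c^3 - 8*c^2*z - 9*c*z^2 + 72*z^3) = (-c - 6*z)/(-c + 8*z)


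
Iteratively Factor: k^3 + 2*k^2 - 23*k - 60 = (k + 3)*(k^2 - k - 20) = (k + 3)*(k + 4)*(k - 5)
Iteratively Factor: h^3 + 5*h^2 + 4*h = (h + 4)*(h^2 + h) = h*(h + 4)*(h + 1)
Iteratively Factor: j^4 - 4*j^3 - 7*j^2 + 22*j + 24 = (j + 2)*(j^3 - 6*j^2 + 5*j + 12) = (j - 4)*(j + 2)*(j^2 - 2*j - 3) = (j - 4)*(j - 3)*(j + 2)*(j + 1)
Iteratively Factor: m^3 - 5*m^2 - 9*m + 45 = (m - 5)*(m^2 - 9) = (m - 5)*(m - 3)*(m + 3)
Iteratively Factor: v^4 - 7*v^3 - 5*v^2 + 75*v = (v - 5)*(v^3 - 2*v^2 - 15*v) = (v - 5)^2*(v^2 + 3*v) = (v - 5)^2*(v + 3)*(v)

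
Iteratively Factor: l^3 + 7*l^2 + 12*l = (l + 3)*(l^2 + 4*l) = (l + 3)*(l + 4)*(l)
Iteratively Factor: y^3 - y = (y - 1)*(y^2 + y) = y*(y - 1)*(y + 1)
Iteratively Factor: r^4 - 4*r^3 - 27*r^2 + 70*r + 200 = (r - 5)*(r^3 + r^2 - 22*r - 40) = (r - 5)*(r + 2)*(r^2 - r - 20) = (r - 5)^2*(r + 2)*(r + 4)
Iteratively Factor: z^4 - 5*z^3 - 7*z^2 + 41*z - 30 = (z - 1)*(z^3 - 4*z^2 - 11*z + 30) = (z - 5)*(z - 1)*(z^2 + z - 6) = (z - 5)*(z - 2)*(z - 1)*(z + 3)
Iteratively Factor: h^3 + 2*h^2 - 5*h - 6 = (h + 3)*(h^2 - h - 2) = (h + 1)*(h + 3)*(h - 2)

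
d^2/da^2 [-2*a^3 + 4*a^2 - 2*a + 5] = 8 - 12*a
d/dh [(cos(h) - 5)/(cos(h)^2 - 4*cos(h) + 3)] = (cos(h)^2 - 10*cos(h) + 17)*sin(h)/(cos(h)^2 - 4*cos(h) + 3)^2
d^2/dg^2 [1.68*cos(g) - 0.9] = -1.68*cos(g)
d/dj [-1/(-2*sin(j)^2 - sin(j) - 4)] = -(4*sin(j) + 1)*cos(j)/(sin(j) - cos(2*j) + 5)^2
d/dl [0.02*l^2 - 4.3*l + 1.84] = 0.04*l - 4.3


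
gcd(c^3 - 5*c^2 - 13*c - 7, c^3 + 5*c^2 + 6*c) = 1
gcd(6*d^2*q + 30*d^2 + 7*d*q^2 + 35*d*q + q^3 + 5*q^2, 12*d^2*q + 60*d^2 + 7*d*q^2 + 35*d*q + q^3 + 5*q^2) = q + 5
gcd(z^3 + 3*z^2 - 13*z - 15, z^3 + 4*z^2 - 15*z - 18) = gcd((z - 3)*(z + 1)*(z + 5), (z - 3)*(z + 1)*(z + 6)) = z^2 - 2*z - 3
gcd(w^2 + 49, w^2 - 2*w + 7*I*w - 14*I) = w + 7*I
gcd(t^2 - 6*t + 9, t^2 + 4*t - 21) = t - 3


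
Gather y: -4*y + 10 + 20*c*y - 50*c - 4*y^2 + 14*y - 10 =-50*c - 4*y^2 + y*(20*c + 10)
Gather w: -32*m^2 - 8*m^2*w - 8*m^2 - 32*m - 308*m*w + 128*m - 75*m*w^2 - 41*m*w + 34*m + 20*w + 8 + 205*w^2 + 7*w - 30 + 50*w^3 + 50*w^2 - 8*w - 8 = -40*m^2 + 130*m + 50*w^3 + w^2*(255 - 75*m) + w*(-8*m^2 - 349*m + 19) - 30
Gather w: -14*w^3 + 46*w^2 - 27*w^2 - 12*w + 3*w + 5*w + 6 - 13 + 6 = -14*w^3 + 19*w^2 - 4*w - 1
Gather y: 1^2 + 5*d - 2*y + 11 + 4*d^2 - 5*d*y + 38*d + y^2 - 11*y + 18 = 4*d^2 + 43*d + y^2 + y*(-5*d - 13) + 30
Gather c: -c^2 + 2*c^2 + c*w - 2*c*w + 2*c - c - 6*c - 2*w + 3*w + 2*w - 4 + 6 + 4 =c^2 + c*(-w - 5) + 3*w + 6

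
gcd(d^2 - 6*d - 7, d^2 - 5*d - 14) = d - 7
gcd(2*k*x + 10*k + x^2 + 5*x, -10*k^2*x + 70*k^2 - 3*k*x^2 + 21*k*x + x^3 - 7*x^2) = 2*k + x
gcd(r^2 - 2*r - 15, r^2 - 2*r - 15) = r^2 - 2*r - 15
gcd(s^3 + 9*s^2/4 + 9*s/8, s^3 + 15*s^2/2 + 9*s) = s^2 + 3*s/2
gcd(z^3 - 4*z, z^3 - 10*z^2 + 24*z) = z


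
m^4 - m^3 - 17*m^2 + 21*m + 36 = (m - 3)^2*(m + 1)*(m + 4)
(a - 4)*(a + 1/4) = a^2 - 15*a/4 - 1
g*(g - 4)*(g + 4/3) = g^3 - 8*g^2/3 - 16*g/3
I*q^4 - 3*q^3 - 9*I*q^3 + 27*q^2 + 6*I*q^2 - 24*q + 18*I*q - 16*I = (q - 8)*(q + I)*(q + 2*I)*(I*q - I)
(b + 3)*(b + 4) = b^2 + 7*b + 12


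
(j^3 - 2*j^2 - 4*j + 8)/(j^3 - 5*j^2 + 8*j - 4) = (j + 2)/(j - 1)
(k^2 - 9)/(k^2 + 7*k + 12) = (k - 3)/(k + 4)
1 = 1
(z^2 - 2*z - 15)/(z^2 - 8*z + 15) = (z + 3)/(z - 3)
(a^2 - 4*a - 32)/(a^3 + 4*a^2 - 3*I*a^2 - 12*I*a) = (a - 8)/(a*(a - 3*I))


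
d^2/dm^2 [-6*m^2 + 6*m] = -12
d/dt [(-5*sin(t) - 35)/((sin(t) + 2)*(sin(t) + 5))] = 5*(sin(t)^2 + 14*sin(t) + 39)*cos(t)/((sin(t) + 2)^2*(sin(t) + 5)^2)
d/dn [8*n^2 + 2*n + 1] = 16*n + 2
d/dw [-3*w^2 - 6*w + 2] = -6*w - 6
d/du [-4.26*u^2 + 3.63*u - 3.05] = 3.63 - 8.52*u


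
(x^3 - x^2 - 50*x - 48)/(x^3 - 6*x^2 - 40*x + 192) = (x + 1)/(x - 4)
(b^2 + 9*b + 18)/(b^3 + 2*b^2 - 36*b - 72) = (b + 3)/(b^2 - 4*b - 12)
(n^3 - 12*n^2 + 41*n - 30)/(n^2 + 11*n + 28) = (n^3 - 12*n^2 + 41*n - 30)/(n^2 + 11*n + 28)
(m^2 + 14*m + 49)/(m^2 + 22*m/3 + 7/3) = 3*(m + 7)/(3*m + 1)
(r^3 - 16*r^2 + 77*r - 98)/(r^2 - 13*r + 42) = (r^2 - 9*r + 14)/(r - 6)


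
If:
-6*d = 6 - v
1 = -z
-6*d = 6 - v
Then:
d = v/6 - 1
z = -1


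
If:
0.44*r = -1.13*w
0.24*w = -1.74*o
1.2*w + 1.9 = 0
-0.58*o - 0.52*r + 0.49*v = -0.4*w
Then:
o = 0.22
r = 4.07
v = 5.87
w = -1.58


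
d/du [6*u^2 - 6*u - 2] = 12*u - 6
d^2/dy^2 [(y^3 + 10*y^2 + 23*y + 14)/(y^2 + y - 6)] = 8*(5*y^3 + 51*y^2 + 141*y + 149)/(y^6 + 3*y^5 - 15*y^4 - 35*y^3 + 90*y^2 + 108*y - 216)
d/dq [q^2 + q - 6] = 2*q + 1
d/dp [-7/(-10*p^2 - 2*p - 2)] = 7*(-10*p - 1)/(2*(5*p^2 + p + 1)^2)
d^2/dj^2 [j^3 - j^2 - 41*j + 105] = 6*j - 2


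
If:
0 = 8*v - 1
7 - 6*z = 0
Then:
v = 1/8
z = 7/6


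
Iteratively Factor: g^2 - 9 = (g + 3)*(g - 3)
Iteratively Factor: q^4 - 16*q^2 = (q)*(q^3 - 16*q) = q*(q - 4)*(q^2 + 4*q) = q^2*(q - 4)*(q + 4)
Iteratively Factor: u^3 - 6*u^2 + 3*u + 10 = (u - 2)*(u^2 - 4*u - 5) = (u - 2)*(u + 1)*(u - 5)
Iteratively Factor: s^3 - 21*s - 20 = (s + 4)*(s^2 - 4*s - 5) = (s - 5)*(s + 4)*(s + 1)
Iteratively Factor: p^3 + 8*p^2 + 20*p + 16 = (p + 2)*(p^2 + 6*p + 8) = (p + 2)*(p + 4)*(p + 2)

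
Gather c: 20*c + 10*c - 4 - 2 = 30*c - 6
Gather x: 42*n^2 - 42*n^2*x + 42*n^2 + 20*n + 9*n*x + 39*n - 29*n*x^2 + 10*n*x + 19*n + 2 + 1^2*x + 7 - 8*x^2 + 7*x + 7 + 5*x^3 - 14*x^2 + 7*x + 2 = 84*n^2 + 78*n + 5*x^3 + x^2*(-29*n - 22) + x*(-42*n^2 + 19*n + 15) + 18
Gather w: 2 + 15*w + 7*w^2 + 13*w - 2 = 7*w^2 + 28*w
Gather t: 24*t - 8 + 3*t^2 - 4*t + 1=3*t^2 + 20*t - 7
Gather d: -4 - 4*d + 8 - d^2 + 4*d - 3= 1 - d^2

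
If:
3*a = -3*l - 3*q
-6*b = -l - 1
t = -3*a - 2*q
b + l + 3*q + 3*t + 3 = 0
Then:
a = 25*t/47 + 38/47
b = 6*t/47 + 11/47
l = 36*t/47 + 19/47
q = -61*t/47 - 57/47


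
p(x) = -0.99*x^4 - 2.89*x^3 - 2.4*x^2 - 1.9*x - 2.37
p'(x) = -3.96*x^3 - 8.67*x^2 - 4.8*x - 1.9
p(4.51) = -734.45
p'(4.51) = -563.16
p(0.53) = -4.56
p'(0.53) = -7.47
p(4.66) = -822.65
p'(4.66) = -613.27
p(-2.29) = -3.12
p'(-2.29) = 11.18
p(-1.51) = -0.17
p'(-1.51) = -0.79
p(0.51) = -4.41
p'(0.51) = -7.13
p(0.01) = -2.39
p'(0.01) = -1.95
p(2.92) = -172.31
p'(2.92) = -188.43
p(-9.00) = -4568.25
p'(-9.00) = 2225.87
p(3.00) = -187.89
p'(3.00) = -201.25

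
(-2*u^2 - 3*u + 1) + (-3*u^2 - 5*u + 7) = -5*u^2 - 8*u + 8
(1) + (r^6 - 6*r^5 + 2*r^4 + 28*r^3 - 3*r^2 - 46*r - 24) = r^6 - 6*r^5 + 2*r^4 + 28*r^3 - 3*r^2 - 46*r - 23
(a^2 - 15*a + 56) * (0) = 0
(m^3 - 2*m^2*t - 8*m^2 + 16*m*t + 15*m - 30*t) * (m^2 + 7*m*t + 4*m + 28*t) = m^5 + 5*m^4*t - 4*m^4 - 14*m^3*t^2 - 20*m^3*t - 17*m^3 + 56*m^2*t^2 - 85*m^2*t + 60*m^2 + 238*m*t^2 + 300*m*t - 840*t^2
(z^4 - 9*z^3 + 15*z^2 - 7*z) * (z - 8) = z^5 - 17*z^4 + 87*z^3 - 127*z^2 + 56*z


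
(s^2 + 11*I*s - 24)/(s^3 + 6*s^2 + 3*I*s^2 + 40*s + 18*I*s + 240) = (s + 3*I)/(s^2 + s*(6 - 5*I) - 30*I)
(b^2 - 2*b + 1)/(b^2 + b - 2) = (b - 1)/(b + 2)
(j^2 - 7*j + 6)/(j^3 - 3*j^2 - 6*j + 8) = (j - 6)/(j^2 - 2*j - 8)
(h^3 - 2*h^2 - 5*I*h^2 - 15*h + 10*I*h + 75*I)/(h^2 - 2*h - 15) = h - 5*I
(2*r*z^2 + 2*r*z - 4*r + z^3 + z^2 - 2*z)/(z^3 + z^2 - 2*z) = (2*r + z)/z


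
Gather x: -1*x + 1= 1 - x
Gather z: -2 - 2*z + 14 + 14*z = 12*z + 12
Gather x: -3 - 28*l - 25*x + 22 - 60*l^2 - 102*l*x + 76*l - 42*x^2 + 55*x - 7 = -60*l^2 + 48*l - 42*x^2 + x*(30 - 102*l) + 12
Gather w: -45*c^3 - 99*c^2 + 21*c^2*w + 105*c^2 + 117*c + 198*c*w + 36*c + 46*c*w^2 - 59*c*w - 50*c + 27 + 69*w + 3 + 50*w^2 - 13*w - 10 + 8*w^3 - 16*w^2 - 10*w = -45*c^3 + 6*c^2 + 103*c + 8*w^3 + w^2*(46*c + 34) + w*(21*c^2 + 139*c + 46) + 20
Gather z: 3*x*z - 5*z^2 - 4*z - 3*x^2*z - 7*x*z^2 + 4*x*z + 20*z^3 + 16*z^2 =20*z^3 + z^2*(11 - 7*x) + z*(-3*x^2 + 7*x - 4)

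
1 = 1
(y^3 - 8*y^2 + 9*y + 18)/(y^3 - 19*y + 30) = (y^2 - 5*y - 6)/(y^2 + 3*y - 10)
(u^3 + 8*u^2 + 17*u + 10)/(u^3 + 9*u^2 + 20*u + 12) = (u + 5)/(u + 6)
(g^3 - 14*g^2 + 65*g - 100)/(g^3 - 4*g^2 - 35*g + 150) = (g - 4)/(g + 6)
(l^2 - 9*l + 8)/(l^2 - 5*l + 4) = (l - 8)/(l - 4)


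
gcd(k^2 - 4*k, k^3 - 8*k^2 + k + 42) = 1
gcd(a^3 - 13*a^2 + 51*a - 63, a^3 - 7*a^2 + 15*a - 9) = a^2 - 6*a + 9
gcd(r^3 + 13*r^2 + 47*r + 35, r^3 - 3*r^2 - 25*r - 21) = r + 1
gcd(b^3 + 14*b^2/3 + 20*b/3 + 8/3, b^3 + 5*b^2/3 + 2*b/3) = b + 2/3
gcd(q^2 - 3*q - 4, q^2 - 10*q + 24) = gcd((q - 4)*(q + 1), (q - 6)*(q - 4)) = q - 4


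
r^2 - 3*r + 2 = (r - 2)*(r - 1)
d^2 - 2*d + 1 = (d - 1)^2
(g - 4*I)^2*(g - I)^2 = g^4 - 10*I*g^3 - 33*g^2 + 40*I*g + 16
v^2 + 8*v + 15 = (v + 3)*(v + 5)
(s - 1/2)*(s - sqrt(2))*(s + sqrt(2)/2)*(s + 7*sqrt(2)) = s^4 - s^3/2 + 13*sqrt(2)*s^3/2 - 8*s^2 - 13*sqrt(2)*s^2/4 - 7*sqrt(2)*s + 4*s + 7*sqrt(2)/2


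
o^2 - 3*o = o*(o - 3)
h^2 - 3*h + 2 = (h - 2)*(h - 1)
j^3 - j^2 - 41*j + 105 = (j - 5)*(j - 3)*(j + 7)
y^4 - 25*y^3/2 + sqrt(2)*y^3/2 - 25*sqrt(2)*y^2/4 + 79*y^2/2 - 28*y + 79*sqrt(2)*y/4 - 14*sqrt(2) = (y - 8)*(y - 7/2)*(y - 1)*(y + sqrt(2)/2)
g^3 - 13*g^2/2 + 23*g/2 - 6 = (g - 4)*(g - 3/2)*(g - 1)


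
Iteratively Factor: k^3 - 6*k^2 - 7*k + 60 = (k - 5)*(k^2 - k - 12) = (k - 5)*(k - 4)*(k + 3)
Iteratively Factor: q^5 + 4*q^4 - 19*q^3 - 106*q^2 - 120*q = (q)*(q^4 + 4*q^3 - 19*q^2 - 106*q - 120) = q*(q + 3)*(q^3 + q^2 - 22*q - 40) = q*(q - 5)*(q + 3)*(q^2 + 6*q + 8) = q*(q - 5)*(q + 2)*(q + 3)*(q + 4)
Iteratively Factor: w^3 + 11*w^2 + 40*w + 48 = (w + 4)*(w^2 + 7*w + 12) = (w + 4)^2*(w + 3)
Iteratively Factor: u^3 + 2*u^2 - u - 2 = (u + 1)*(u^2 + u - 2) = (u - 1)*(u + 1)*(u + 2)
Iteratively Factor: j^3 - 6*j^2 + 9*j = (j - 3)*(j^2 - 3*j) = (j - 3)^2*(j)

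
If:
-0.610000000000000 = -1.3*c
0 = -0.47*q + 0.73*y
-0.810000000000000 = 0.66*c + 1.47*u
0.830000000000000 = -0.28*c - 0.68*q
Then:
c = 0.47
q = -1.41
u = -0.76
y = -0.91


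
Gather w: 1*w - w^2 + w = -w^2 + 2*w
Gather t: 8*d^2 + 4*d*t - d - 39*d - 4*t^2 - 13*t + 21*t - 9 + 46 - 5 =8*d^2 - 40*d - 4*t^2 + t*(4*d + 8) + 32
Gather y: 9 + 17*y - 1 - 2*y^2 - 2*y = -2*y^2 + 15*y + 8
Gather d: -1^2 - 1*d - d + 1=-2*d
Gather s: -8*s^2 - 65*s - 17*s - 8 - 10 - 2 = -8*s^2 - 82*s - 20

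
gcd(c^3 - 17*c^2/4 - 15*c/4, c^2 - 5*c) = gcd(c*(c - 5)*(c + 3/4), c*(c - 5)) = c^2 - 5*c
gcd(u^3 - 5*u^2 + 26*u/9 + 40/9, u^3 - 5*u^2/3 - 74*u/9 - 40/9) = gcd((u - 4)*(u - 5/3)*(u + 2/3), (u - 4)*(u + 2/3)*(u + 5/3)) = u^2 - 10*u/3 - 8/3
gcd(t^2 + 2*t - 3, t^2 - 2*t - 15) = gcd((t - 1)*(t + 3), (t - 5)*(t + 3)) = t + 3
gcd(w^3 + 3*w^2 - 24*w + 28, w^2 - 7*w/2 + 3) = w - 2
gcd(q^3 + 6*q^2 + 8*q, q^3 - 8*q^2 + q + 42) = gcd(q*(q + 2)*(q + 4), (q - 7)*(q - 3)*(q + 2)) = q + 2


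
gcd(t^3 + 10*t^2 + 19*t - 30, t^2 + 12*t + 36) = t + 6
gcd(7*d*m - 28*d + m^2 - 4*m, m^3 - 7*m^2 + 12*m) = m - 4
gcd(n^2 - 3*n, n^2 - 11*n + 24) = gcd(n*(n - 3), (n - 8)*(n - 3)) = n - 3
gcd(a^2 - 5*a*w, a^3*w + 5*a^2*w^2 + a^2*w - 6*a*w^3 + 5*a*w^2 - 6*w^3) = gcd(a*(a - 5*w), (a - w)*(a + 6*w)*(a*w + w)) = 1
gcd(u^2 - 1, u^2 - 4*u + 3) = u - 1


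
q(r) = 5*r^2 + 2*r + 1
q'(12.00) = 122.00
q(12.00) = 745.00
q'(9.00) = 92.00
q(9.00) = 424.00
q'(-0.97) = -7.70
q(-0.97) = 3.76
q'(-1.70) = -15.00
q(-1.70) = 12.05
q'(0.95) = 11.50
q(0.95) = 7.41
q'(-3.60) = -34.00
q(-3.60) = 58.60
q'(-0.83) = -6.30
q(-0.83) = 2.78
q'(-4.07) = -38.70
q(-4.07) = 75.68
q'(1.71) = 19.10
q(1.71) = 19.04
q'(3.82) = 40.20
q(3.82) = 81.60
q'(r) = 10*r + 2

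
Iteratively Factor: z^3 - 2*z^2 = (z - 2)*(z^2) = z*(z - 2)*(z)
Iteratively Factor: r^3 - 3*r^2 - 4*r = (r + 1)*(r^2 - 4*r) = (r - 4)*(r + 1)*(r)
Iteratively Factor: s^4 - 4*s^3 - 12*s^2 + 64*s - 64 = (s - 2)*(s^3 - 2*s^2 - 16*s + 32) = (s - 4)*(s - 2)*(s^2 + 2*s - 8) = (s - 4)*(s - 2)*(s + 4)*(s - 2)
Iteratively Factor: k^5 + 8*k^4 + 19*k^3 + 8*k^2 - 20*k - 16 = (k - 1)*(k^4 + 9*k^3 + 28*k^2 + 36*k + 16) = (k - 1)*(k + 4)*(k^3 + 5*k^2 + 8*k + 4) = (k - 1)*(k + 2)*(k + 4)*(k^2 + 3*k + 2) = (k - 1)*(k + 1)*(k + 2)*(k + 4)*(k + 2)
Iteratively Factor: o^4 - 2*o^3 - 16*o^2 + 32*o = (o - 4)*(o^3 + 2*o^2 - 8*o) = (o - 4)*(o + 4)*(o^2 - 2*o) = (o - 4)*(o - 2)*(o + 4)*(o)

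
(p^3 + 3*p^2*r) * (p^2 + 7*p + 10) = p^5 + 3*p^4*r + 7*p^4 + 21*p^3*r + 10*p^3 + 30*p^2*r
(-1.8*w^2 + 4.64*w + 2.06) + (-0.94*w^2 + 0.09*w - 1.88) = -2.74*w^2 + 4.73*w + 0.18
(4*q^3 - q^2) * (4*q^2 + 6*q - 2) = 16*q^5 + 20*q^4 - 14*q^3 + 2*q^2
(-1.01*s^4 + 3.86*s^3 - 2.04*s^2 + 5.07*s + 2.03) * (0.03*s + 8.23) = -0.0303*s^5 - 8.1965*s^4 + 31.7066*s^3 - 16.6371*s^2 + 41.787*s + 16.7069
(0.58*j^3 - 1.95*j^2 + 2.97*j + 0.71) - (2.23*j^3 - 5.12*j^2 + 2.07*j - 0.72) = -1.65*j^3 + 3.17*j^2 + 0.9*j + 1.43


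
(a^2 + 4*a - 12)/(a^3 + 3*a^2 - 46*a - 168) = (a - 2)/(a^2 - 3*a - 28)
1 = 1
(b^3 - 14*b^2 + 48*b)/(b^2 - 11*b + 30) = b*(b - 8)/(b - 5)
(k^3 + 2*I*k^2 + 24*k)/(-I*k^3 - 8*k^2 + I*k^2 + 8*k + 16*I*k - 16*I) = k*(I*k - 6)/(k^2 - k*(1 + 4*I) + 4*I)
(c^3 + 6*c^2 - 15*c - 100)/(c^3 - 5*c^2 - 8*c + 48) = (c^2 + 10*c + 25)/(c^2 - c - 12)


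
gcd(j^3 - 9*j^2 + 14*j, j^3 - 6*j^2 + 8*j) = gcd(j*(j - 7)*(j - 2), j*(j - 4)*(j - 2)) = j^2 - 2*j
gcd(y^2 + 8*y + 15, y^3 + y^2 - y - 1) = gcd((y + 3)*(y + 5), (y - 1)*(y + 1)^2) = 1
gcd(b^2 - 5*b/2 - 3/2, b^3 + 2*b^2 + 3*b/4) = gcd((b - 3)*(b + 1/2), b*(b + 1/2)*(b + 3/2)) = b + 1/2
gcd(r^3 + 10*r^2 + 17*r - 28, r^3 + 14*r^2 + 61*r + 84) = r^2 + 11*r + 28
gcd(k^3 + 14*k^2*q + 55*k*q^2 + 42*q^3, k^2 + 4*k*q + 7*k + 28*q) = 1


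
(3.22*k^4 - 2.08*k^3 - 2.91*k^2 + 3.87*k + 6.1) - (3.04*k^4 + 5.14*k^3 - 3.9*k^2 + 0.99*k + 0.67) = 0.18*k^4 - 7.22*k^3 + 0.99*k^2 + 2.88*k + 5.43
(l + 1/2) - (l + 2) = -3/2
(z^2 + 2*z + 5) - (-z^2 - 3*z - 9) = 2*z^2 + 5*z + 14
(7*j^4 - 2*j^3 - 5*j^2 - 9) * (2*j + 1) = 14*j^5 + 3*j^4 - 12*j^3 - 5*j^2 - 18*j - 9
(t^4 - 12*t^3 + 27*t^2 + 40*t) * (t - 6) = t^5 - 18*t^4 + 99*t^3 - 122*t^2 - 240*t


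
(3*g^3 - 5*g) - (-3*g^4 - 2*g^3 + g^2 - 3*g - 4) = 3*g^4 + 5*g^3 - g^2 - 2*g + 4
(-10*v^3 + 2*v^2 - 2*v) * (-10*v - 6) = 100*v^4 + 40*v^3 + 8*v^2 + 12*v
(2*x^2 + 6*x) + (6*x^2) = 8*x^2 + 6*x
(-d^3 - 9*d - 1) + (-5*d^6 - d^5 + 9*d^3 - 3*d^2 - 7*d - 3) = -5*d^6 - d^5 + 8*d^3 - 3*d^2 - 16*d - 4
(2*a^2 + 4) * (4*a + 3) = 8*a^3 + 6*a^2 + 16*a + 12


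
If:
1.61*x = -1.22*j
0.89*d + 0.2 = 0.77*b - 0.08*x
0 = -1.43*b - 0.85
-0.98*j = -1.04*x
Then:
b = -0.59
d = -0.74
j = 0.00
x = 0.00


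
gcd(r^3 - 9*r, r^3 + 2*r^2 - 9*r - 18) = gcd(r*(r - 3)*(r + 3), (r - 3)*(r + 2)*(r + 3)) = r^2 - 9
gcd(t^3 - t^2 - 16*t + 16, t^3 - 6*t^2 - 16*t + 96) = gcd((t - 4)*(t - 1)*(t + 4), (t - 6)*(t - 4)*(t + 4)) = t^2 - 16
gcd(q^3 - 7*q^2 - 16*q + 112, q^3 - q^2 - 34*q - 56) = q^2 - 3*q - 28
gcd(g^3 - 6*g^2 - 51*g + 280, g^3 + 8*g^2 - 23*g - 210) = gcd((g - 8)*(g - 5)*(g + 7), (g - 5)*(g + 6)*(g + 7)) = g^2 + 2*g - 35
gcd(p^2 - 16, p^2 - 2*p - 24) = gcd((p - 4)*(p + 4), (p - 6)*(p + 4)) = p + 4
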